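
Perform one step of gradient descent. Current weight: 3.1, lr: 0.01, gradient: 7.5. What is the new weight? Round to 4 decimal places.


w_new = w_old - lr * gradient
= 3.1 - 0.01 * 7.5
= 3.1 - (0.075)
= 3.0250

3.0250


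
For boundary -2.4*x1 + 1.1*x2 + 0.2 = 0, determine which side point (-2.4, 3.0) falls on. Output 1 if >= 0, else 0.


Compute -2.4 * -2.4 + 1.1 * 3.0 + 0.2
= 5.76 + 3.3 + 0.2
= 9.26
Since 9.26 >= 0, the point is on the positive side.

1


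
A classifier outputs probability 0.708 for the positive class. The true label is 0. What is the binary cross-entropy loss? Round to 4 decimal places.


For y=0: Loss = -log(1-p)
= -log(1 - 0.708)
= -log(0.292)
= -(-1.231)
= 1.2310

1.2310


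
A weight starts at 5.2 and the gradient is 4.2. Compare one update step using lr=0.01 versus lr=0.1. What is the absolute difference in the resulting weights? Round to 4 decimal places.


With lr=0.01: w_new = 5.2 - 0.01 * 4.2 = 5.158
With lr=0.1: w_new = 5.2 - 0.1 * 4.2 = 4.78
Absolute difference = |5.158 - 4.78|
= 0.3780

0.3780


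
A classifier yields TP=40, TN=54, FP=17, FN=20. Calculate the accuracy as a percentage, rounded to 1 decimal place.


Accuracy = (TP + TN) / (TP + TN + FP + FN) * 100
= (40 + 54) / (40 + 54 + 17 + 20)
= 94 / 131
= 0.7176
= 71.8%

71.8


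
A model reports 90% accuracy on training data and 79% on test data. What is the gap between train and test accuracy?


Gap = train_accuracy - test_accuracy
= 90 - 79
= 11%
This gap suggests the model is overfitting.

11


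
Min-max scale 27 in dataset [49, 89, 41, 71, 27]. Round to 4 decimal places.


Min = 27, Max = 89
Range = 89 - 27 = 62
Scaled = (x - min) / (max - min)
= (27 - 27) / 62
= 0 / 62
= 0.0000

0.0000


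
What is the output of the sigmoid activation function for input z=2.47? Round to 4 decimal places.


sigmoid(z) = 1 / (1 + exp(-z))
exp(-(2.47)) = exp(-2.47) = 0.0846
1 + 0.0846 = 1.0846
1 / 1.0846 = 0.9220

0.9220


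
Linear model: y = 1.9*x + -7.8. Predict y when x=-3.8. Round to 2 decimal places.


y = 1.9 * -3.8 + (-7.8)
= -7.22 + (-7.8)
= -15.02

-15.02


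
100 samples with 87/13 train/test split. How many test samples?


Train samples = 100 * 87% = 87
Test samples = 100 - 87
= 13

13


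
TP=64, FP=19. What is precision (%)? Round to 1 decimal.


Precision = TP / (TP + FP) * 100
= 64 / (64 + 19)
= 64 / 83
= 0.7711
= 77.1%

77.1


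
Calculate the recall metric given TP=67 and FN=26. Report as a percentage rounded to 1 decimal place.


Recall = TP / (TP + FN) * 100
= 67 / (67 + 26)
= 67 / 93
= 0.7204
= 72.0%

72.0


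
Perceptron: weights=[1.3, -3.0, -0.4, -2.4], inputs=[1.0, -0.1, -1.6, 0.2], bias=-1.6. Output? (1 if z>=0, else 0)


z = w . x + b
= 1.3*1.0 + -3.0*-0.1 + -0.4*-1.6 + -2.4*0.2 + -1.6
= 1.3 + 0.3 + 0.64 + -0.48 + -1.6
= 1.76 + -1.6
= 0.16
Since z = 0.16 >= 0, output = 1

1


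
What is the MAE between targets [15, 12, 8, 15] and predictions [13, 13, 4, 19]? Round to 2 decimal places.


Absolute errors: [2, 1, 4, 4]
Sum of absolute errors = 11
MAE = 11 / 4 = 2.75

2.75


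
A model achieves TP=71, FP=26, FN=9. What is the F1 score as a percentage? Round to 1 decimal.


Precision = TP / (TP + FP) = 71 / 97 = 0.732
Recall = TP / (TP + FN) = 71 / 80 = 0.8875
F1 = 2 * P * R / (P + R)
= 2 * 0.732 * 0.8875 / (0.732 + 0.8875)
= 1.2992 / 1.6195
= 0.8023
As percentage: 80.2%

80.2


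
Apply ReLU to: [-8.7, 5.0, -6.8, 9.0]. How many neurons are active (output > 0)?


ReLU(x) = max(0, x) for each element:
ReLU(-8.7) = 0
ReLU(5.0) = 5.0
ReLU(-6.8) = 0
ReLU(9.0) = 9.0
Active neurons (>0): 2

2


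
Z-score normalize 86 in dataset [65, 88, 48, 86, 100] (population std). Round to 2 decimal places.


Mean = (65 + 88 + 48 + 86 + 100) / 5 = 77.4
Variance = sum((x_i - mean)^2) / n = 343.04
Std = sqrt(343.04) = 18.5213
Z = (x - mean) / std
= (86 - 77.4) / 18.5213
= 8.6 / 18.5213
= 0.46

0.46


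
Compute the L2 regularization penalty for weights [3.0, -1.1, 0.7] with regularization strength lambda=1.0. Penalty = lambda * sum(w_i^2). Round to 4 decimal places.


Squaring each weight:
3.0^2 = 9.0
(-1.1)^2 = 1.21
0.7^2 = 0.49
Sum of squares = 10.7
Penalty = 1.0 * 10.7 = 10.7000

10.7000


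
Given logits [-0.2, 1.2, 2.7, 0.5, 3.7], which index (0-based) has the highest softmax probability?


Softmax is a monotonic transformation, so it preserves the argmax.
We need to find the index of the maximum logit.
Index 0: -0.2
Index 1: 1.2
Index 2: 2.7
Index 3: 0.5
Index 4: 3.7
Maximum logit = 3.7 at index 4

4


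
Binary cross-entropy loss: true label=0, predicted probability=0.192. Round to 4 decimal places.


For y=0: Loss = -log(1-p)
= -log(1 - 0.192)
= -log(0.808)
= -(-0.2132)
= 0.2132

0.2132


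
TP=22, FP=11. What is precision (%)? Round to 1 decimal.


Precision = TP / (TP + FP) * 100
= 22 / (22 + 11)
= 22 / 33
= 0.6667
= 66.7%

66.7


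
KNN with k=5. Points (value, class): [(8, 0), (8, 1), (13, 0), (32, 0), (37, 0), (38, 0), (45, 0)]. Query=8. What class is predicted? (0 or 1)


Distances from query 8:
Point 8 (class 0): distance = 0
Point 8 (class 1): distance = 0
Point 13 (class 0): distance = 5
Point 32 (class 0): distance = 24
Point 37 (class 0): distance = 29
K=5 nearest neighbors: classes = [0, 1, 0, 0, 0]
Votes for class 1: 1 / 5
Majority vote => class 0

0


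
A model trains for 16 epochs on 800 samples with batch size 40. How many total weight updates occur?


Iterations per epoch = 800 / 40 = 20
Total updates = iterations_per_epoch * epochs
= 20 * 16
= 320

320


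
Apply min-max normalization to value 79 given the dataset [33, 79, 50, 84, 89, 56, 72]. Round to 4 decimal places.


Min = 33, Max = 89
Range = 89 - 33 = 56
Scaled = (x - min) / (max - min)
= (79 - 33) / 56
= 46 / 56
= 0.8214

0.8214


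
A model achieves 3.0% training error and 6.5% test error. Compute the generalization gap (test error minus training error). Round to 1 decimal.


Generalization gap = test_error - train_error
= 6.5 - 3.0
= 3.5%
A moderate gap.

3.5


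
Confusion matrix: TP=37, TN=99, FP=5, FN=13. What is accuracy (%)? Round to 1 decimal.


Accuracy = (TP + TN) / (TP + TN + FP + FN) * 100
= (37 + 99) / (37 + 99 + 5 + 13)
= 136 / 154
= 0.8831
= 88.3%

88.3


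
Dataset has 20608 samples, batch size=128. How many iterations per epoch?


Iterations per epoch = dataset_size / batch_size
= 20608 / 128
= 161

161


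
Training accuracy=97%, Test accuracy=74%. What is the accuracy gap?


Gap = train_accuracy - test_accuracy
= 97 - 74
= 23%
This large gap strongly indicates overfitting.

23


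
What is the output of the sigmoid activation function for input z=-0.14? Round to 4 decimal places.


sigmoid(z) = 1 / (1 + exp(-z))
exp(-(-0.14)) = exp(0.14) = 1.1503
1 + 1.1503 = 2.1503
1 / 2.1503 = 0.4651

0.4651


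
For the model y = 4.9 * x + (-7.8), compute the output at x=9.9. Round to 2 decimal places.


y = 4.9 * 9.9 + (-7.8)
= 48.51 + (-7.8)
= 40.71

40.71


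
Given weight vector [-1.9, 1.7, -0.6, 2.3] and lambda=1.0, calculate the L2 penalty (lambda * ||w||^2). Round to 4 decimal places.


Squaring each weight:
(-1.9)^2 = 3.61
1.7^2 = 2.89
(-0.6)^2 = 0.36
2.3^2 = 5.29
Sum of squares = 12.15
Penalty = 1.0 * 12.15 = 12.1500

12.1500


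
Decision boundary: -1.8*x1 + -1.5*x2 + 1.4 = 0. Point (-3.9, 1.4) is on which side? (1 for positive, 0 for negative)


Compute -1.8 * -3.9 + -1.5 * 1.4 + 1.4
= 7.02 + -2.1 + 1.4
= 6.32
Since 6.32 >= 0, the point is on the positive side.

1


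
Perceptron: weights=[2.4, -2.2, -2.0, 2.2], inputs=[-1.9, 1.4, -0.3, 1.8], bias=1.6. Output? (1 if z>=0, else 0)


z = w . x + b
= 2.4*-1.9 + -2.2*1.4 + -2.0*-0.3 + 2.2*1.8 + 1.6
= -4.56 + -3.08 + 0.6 + 3.96 + 1.6
= -3.08 + 1.6
= -1.48
Since z = -1.48 < 0, output = 0

0


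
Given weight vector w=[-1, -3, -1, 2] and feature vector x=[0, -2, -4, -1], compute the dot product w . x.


Element-wise products:
-1 * 0 = 0
-3 * -2 = 6
-1 * -4 = 4
2 * -1 = -2
Sum = 0 + 6 + 4 + -2
= 8

8


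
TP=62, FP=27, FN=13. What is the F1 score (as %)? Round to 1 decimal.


Precision = TP / (TP + FP) = 62 / 89 = 0.6966
Recall = TP / (TP + FN) = 62 / 75 = 0.8267
F1 = 2 * P * R / (P + R)
= 2 * 0.6966 * 0.8267 / (0.6966 + 0.8267)
= 1.1518 / 1.5233
= 0.7561
As percentage: 75.6%

75.6


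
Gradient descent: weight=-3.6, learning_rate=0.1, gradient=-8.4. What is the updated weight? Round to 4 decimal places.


w_new = w_old - lr * gradient
= -3.6 - 0.1 * -8.4
= -3.6 - (-0.84)
= -2.7600

-2.7600


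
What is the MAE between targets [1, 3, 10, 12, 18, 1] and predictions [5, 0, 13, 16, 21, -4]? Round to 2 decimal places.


Absolute errors: [4, 3, 3, 4, 3, 5]
Sum of absolute errors = 22
MAE = 22 / 6 = 3.67

3.67


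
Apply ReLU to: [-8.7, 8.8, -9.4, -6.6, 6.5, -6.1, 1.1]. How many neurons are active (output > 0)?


ReLU(x) = max(0, x) for each element:
ReLU(-8.7) = 0
ReLU(8.8) = 8.8
ReLU(-9.4) = 0
ReLU(-6.6) = 0
ReLU(6.5) = 6.5
ReLU(-6.1) = 0
ReLU(1.1) = 1.1
Active neurons (>0): 3

3


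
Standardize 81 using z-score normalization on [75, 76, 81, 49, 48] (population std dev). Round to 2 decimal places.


Mean = (75 + 76 + 81 + 49 + 48) / 5 = 65.8
Variance = sum((x_i - mean)^2) / n = 203.76
Std = sqrt(203.76) = 14.2745
Z = (x - mean) / std
= (81 - 65.8) / 14.2745
= 15.2 / 14.2745
= 1.06

1.06


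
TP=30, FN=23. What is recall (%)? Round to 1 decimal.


Recall = TP / (TP + FN) * 100
= 30 / (30 + 23)
= 30 / 53
= 0.566
= 56.6%

56.6


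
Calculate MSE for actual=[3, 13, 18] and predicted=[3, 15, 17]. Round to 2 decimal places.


Differences: [0, -2, 1]
Squared errors: [0, 4, 1]
Sum of squared errors = 5
MSE = 5 / 3 = 1.67

1.67


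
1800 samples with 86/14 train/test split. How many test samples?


Train samples = 1800 * 86% = 1548
Test samples = 1800 - 1548
= 252

252


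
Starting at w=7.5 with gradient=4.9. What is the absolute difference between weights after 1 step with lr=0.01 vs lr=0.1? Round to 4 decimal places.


With lr=0.01: w_new = 7.5 - 0.01 * 4.9 = 7.451
With lr=0.1: w_new = 7.5 - 0.1 * 4.9 = 7.01
Absolute difference = |7.451 - 7.01|
= 0.4410

0.4410


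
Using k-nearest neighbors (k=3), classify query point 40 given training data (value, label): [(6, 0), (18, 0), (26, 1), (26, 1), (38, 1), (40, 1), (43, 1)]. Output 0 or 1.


Distances from query 40:
Point 40 (class 1): distance = 0
Point 38 (class 1): distance = 2
Point 43 (class 1): distance = 3
K=3 nearest neighbors: classes = [1, 1, 1]
Votes for class 1: 3 / 3
Majority vote => class 1

1


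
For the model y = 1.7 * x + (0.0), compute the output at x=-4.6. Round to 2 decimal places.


y = 1.7 * -4.6 + (0.0)
= -7.82 + (0.0)
= -7.82

-7.82


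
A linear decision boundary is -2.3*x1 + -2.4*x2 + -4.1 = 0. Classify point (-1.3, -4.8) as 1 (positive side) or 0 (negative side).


Compute -2.3 * -1.3 + -2.4 * -4.8 + -4.1
= 2.99 + 11.52 + -4.1
= 10.41
Since 10.41 >= 0, the point is on the positive side.

1


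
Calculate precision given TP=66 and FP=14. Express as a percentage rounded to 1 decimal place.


Precision = TP / (TP + FP) * 100
= 66 / (66 + 14)
= 66 / 80
= 0.825
= 82.5%

82.5


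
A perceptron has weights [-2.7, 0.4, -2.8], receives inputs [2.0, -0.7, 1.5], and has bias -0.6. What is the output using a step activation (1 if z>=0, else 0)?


z = w . x + b
= -2.7*2.0 + 0.4*-0.7 + -2.8*1.5 + -0.6
= -5.4 + -0.28 + -4.2 + -0.6
= -9.88 + -0.6
= -10.48
Since z = -10.48 < 0, output = 0

0


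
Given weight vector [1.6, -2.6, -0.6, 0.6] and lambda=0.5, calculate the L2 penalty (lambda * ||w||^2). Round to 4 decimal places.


Squaring each weight:
1.6^2 = 2.56
(-2.6)^2 = 6.76
(-0.6)^2 = 0.36
0.6^2 = 0.36
Sum of squares = 10.04
Penalty = 0.5 * 10.04 = 5.0200

5.0200


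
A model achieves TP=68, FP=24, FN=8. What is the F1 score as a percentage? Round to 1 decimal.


Precision = TP / (TP + FP) = 68 / 92 = 0.7391
Recall = TP / (TP + FN) = 68 / 76 = 0.8947
F1 = 2 * P * R / (P + R)
= 2 * 0.7391 * 0.8947 / (0.7391 + 0.8947)
= 1.3227 / 1.6339
= 0.8095
As percentage: 81.0%

81.0


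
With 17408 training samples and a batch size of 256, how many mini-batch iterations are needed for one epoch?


Iterations per epoch = dataset_size / batch_size
= 17408 / 256
= 68

68


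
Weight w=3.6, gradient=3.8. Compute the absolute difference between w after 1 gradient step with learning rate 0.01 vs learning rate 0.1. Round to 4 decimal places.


With lr=0.01: w_new = 3.6 - 0.01 * 3.8 = 3.562
With lr=0.1: w_new = 3.6 - 0.1 * 3.8 = 3.22
Absolute difference = |3.562 - 3.22|
= 0.3420

0.3420


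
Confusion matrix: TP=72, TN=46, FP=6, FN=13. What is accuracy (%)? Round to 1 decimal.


Accuracy = (TP + TN) / (TP + TN + FP + FN) * 100
= (72 + 46) / (72 + 46 + 6 + 13)
= 118 / 137
= 0.8613
= 86.1%

86.1


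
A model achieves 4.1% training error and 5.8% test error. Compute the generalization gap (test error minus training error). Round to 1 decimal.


Generalization gap = test_error - train_error
= 5.8 - 4.1
= 1.7%
A small gap suggests good generalization.

1.7


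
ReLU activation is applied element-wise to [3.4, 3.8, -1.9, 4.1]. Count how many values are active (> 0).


ReLU(x) = max(0, x) for each element:
ReLU(3.4) = 3.4
ReLU(3.8) = 3.8
ReLU(-1.9) = 0
ReLU(4.1) = 4.1
Active neurons (>0): 3

3


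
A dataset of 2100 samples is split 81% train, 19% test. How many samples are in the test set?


Train samples = 2100 * 81% = 1701
Test samples = 2100 - 1701
= 399

399


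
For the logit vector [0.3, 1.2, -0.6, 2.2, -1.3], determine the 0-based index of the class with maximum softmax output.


Softmax is a monotonic transformation, so it preserves the argmax.
We need to find the index of the maximum logit.
Index 0: 0.3
Index 1: 1.2
Index 2: -0.6
Index 3: 2.2
Index 4: -1.3
Maximum logit = 2.2 at index 3

3


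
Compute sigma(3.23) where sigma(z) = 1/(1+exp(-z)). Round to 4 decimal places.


sigmoid(z) = 1 / (1 + exp(-z))
exp(-(3.23)) = exp(-3.23) = 0.0396
1 + 0.0396 = 1.0396
1 / 1.0396 = 0.9619

0.9619


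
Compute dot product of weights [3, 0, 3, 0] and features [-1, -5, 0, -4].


Element-wise products:
3 * -1 = -3
0 * -5 = 0
3 * 0 = 0
0 * -4 = 0
Sum = -3 + 0 + 0 + 0
= -3

-3


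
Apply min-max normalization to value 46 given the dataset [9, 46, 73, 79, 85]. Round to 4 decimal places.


Min = 9, Max = 85
Range = 85 - 9 = 76
Scaled = (x - min) / (max - min)
= (46 - 9) / 76
= 37 / 76
= 0.4868

0.4868


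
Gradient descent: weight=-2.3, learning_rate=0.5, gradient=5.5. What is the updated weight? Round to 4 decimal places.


w_new = w_old - lr * gradient
= -2.3 - 0.5 * 5.5
= -2.3 - (2.75)
= -5.0500

-5.0500


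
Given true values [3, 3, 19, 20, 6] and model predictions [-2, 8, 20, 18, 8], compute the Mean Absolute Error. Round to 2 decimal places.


Absolute errors: [5, 5, 1, 2, 2]
Sum of absolute errors = 15
MAE = 15 / 5 = 3.00

3.00


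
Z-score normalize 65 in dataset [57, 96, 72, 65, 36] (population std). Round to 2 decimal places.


Mean = (57 + 96 + 72 + 65 + 36) / 5 = 65.2
Variance = sum((x_i - mean)^2) / n = 382.96
Std = sqrt(382.96) = 19.5694
Z = (x - mean) / std
= (65 - 65.2) / 19.5694
= -0.2 / 19.5694
= -0.01

-0.01


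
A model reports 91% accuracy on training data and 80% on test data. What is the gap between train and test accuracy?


Gap = train_accuracy - test_accuracy
= 91 - 80
= 11%
This gap suggests the model is overfitting.

11


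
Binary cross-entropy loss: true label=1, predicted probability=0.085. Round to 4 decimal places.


For y=1: Loss = -log(p)
= -log(0.085)
= -(-2.4651)
= 2.4651

2.4651


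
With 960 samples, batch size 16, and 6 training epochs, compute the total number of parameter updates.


Iterations per epoch = 960 / 16 = 60
Total updates = iterations_per_epoch * epochs
= 60 * 6
= 360

360


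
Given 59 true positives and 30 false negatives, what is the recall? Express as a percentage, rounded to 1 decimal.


Recall = TP / (TP + FN) * 100
= 59 / (59 + 30)
= 59 / 89
= 0.6629
= 66.3%

66.3


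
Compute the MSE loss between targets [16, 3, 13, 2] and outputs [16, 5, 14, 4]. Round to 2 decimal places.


Differences: [0, -2, -1, -2]
Squared errors: [0, 4, 1, 4]
Sum of squared errors = 9
MSE = 9 / 4 = 2.25

2.25


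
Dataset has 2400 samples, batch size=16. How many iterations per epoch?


Iterations per epoch = dataset_size / batch_size
= 2400 / 16
= 150

150


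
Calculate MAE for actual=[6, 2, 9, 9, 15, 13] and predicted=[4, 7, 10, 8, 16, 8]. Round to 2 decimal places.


Absolute errors: [2, 5, 1, 1, 1, 5]
Sum of absolute errors = 15
MAE = 15 / 6 = 2.50

2.50


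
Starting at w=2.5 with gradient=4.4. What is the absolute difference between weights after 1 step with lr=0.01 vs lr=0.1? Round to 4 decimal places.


With lr=0.01: w_new = 2.5 - 0.01 * 4.4 = 2.456
With lr=0.1: w_new = 2.5 - 0.1 * 4.4 = 2.06
Absolute difference = |2.456 - 2.06|
= 0.3960

0.3960


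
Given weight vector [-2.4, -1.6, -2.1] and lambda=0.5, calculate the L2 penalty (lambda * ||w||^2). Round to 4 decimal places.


Squaring each weight:
(-2.4)^2 = 5.76
(-1.6)^2 = 2.56
(-2.1)^2 = 4.41
Sum of squares = 12.73
Penalty = 0.5 * 12.73 = 6.3650

6.3650


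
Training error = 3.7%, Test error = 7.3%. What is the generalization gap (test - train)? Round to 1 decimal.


Generalization gap = test_error - train_error
= 7.3 - 3.7
= 3.6%
A moderate gap.

3.6


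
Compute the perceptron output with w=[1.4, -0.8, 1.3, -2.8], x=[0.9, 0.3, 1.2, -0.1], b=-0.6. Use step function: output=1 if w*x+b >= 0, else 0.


z = w . x + b
= 1.4*0.9 + -0.8*0.3 + 1.3*1.2 + -2.8*-0.1 + -0.6
= 1.26 + -0.24 + 1.56 + 0.28 + -0.6
= 2.86 + -0.6
= 2.26
Since z = 2.26 >= 0, output = 1

1


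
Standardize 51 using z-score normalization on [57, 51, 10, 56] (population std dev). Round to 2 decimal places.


Mean = (57 + 51 + 10 + 56) / 4 = 43.5
Variance = sum((x_i - mean)^2) / n = 379.25
Std = sqrt(379.25) = 19.4743
Z = (x - mean) / std
= (51 - 43.5) / 19.4743
= 7.5 / 19.4743
= 0.39

0.39


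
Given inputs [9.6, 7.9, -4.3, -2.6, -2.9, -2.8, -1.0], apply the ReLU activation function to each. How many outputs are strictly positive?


ReLU(x) = max(0, x) for each element:
ReLU(9.6) = 9.6
ReLU(7.9) = 7.9
ReLU(-4.3) = 0
ReLU(-2.6) = 0
ReLU(-2.9) = 0
ReLU(-2.8) = 0
ReLU(-1.0) = 0
Active neurons (>0): 2

2


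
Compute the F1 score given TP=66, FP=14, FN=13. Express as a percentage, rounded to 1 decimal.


Precision = TP / (TP + FP) = 66 / 80 = 0.825
Recall = TP / (TP + FN) = 66 / 79 = 0.8354
F1 = 2 * P * R / (P + R)
= 2 * 0.825 * 0.8354 / (0.825 + 0.8354)
= 1.3785 / 1.6604
= 0.8302
As percentage: 83.0%

83.0


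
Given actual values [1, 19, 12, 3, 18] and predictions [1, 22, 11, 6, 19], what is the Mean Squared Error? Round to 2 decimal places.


Differences: [0, -3, 1, -3, -1]
Squared errors: [0, 9, 1, 9, 1]
Sum of squared errors = 20
MSE = 20 / 5 = 4.00

4.00


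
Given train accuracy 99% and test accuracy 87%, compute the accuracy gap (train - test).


Gap = train_accuracy - test_accuracy
= 99 - 87
= 12%
This gap suggests the model is overfitting.

12


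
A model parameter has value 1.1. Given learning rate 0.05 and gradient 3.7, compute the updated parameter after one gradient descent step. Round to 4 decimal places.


w_new = w_old - lr * gradient
= 1.1 - 0.05 * 3.7
= 1.1 - (0.185)
= 0.9150

0.9150


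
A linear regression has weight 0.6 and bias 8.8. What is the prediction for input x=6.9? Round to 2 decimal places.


y = 0.6 * 6.9 + (8.8)
= 4.14 + (8.8)
= 12.94

12.94


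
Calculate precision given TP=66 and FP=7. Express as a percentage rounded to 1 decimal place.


Precision = TP / (TP + FP) * 100
= 66 / (66 + 7)
= 66 / 73
= 0.9041
= 90.4%

90.4


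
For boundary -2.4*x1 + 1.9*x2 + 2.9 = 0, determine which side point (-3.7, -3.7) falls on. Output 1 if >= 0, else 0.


Compute -2.4 * -3.7 + 1.9 * -3.7 + 2.9
= 8.88 + -7.03 + 2.9
= 4.75
Since 4.75 >= 0, the point is on the positive side.

1


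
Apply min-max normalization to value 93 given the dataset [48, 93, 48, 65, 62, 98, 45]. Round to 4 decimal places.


Min = 45, Max = 98
Range = 98 - 45 = 53
Scaled = (x - min) / (max - min)
= (93 - 45) / 53
= 48 / 53
= 0.9057

0.9057


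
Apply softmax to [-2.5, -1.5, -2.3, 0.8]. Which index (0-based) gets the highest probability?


Softmax is a monotonic transformation, so it preserves the argmax.
We need to find the index of the maximum logit.
Index 0: -2.5
Index 1: -1.5
Index 2: -2.3
Index 3: 0.8
Maximum logit = 0.8 at index 3

3


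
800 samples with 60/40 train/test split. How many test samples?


Train samples = 800 * 60% = 480
Test samples = 800 - 480
= 320

320


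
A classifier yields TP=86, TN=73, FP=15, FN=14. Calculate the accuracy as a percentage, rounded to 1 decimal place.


Accuracy = (TP + TN) / (TP + TN + FP + FN) * 100
= (86 + 73) / (86 + 73 + 15 + 14)
= 159 / 188
= 0.8457
= 84.6%

84.6


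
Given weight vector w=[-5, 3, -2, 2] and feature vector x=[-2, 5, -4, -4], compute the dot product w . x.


Element-wise products:
-5 * -2 = 10
3 * 5 = 15
-2 * -4 = 8
2 * -4 = -8
Sum = 10 + 15 + 8 + -8
= 25

25


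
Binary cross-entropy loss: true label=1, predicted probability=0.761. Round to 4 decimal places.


For y=1: Loss = -log(p)
= -log(0.761)
= -(-0.2731)
= 0.2731

0.2731


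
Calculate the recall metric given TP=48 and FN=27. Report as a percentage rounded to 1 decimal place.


Recall = TP / (TP + FN) * 100
= 48 / (48 + 27)
= 48 / 75
= 0.64
= 64.0%

64.0


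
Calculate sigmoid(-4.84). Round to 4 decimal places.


sigmoid(z) = 1 / (1 + exp(-z))
exp(-(-4.84)) = exp(4.84) = 126.4694
1 + 126.4694 = 127.4694
1 / 127.4694 = 0.0078

0.0078


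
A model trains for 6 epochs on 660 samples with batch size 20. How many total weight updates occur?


Iterations per epoch = 660 / 20 = 33
Total updates = iterations_per_epoch * epochs
= 33 * 6
= 198

198


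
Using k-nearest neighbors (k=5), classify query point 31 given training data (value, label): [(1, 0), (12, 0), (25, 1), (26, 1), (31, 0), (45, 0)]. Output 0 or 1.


Distances from query 31:
Point 31 (class 0): distance = 0
Point 26 (class 1): distance = 5
Point 25 (class 1): distance = 6
Point 45 (class 0): distance = 14
Point 12 (class 0): distance = 19
K=5 nearest neighbors: classes = [0, 1, 1, 0, 0]
Votes for class 1: 2 / 5
Majority vote => class 0

0


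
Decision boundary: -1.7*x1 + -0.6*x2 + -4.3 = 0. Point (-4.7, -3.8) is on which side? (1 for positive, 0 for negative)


Compute -1.7 * -4.7 + -0.6 * -3.8 + -4.3
= 7.99 + 2.28 + -4.3
= 5.97
Since 5.97 >= 0, the point is on the positive side.

1


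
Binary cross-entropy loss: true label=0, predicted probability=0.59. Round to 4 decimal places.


For y=0: Loss = -log(1-p)
= -log(1 - 0.59)
= -log(0.41)
= -(-0.8916)
= 0.8916

0.8916


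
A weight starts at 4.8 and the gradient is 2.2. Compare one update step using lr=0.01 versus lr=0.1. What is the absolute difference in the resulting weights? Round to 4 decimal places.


With lr=0.01: w_new = 4.8 - 0.01 * 2.2 = 4.778
With lr=0.1: w_new = 4.8 - 0.1 * 2.2 = 4.58
Absolute difference = |4.778 - 4.58|
= 0.1980

0.1980


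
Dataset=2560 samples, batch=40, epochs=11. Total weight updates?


Iterations per epoch = 2560 / 40 = 64
Total updates = iterations_per_epoch * epochs
= 64 * 11
= 704

704


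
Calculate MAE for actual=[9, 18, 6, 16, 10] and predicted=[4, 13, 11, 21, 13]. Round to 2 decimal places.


Absolute errors: [5, 5, 5, 5, 3]
Sum of absolute errors = 23
MAE = 23 / 5 = 4.60

4.60


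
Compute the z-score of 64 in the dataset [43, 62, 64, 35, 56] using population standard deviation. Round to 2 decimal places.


Mean = (43 + 62 + 64 + 35 + 56) / 5 = 52.0
Variance = sum((x_i - mean)^2) / n = 126.0
Std = sqrt(126.0) = 11.225
Z = (x - mean) / std
= (64 - 52.0) / 11.225
= 12.0 / 11.225
= 1.07

1.07


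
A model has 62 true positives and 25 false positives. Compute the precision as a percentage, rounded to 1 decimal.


Precision = TP / (TP + FP) * 100
= 62 / (62 + 25)
= 62 / 87
= 0.7126
= 71.3%

71.3


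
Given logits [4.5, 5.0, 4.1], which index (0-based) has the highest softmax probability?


Softmax is a monotonic transformation, so it preserves the argmax.
We need to find the index of the maximum logit.
Index 0: 4.5
Index 1: 5.0
Index 2: 4.1
Maximum logit = 5.0 at index 1

1


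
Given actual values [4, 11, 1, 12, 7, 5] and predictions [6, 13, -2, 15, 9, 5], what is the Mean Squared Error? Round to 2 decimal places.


Differences: [-2, -2, 3, -3, -2, 0]
Squared errors: [4, 4, 9, 9, 4, 0]
Sum of squared errors = 30
MSE = 30 / 6 = 5.00

5.00


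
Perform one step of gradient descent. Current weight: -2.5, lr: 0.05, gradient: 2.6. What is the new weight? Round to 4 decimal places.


w_new = w_old - lr * gradient
= -2.5 - 0.05 * 2.6
= -2.5 - (0.13)
= -2.6300

-2.6300


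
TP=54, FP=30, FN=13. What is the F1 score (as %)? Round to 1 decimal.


Precision = TP / (TP + FP) = 54 / 84 = 0.6429
Recall = TP / (TP + FN) = 54 / 67 = 0.806
F1 = 2 * P * R / (P + R)
= 2 * 0.6429 * 0.806 / (0.6429 + 0.806)
= 1.0362 / 1.4488
= 0.7152
As percentage: 71.5%

71.5


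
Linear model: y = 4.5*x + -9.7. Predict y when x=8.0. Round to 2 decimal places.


y = 4.5 * 8.0 + (-9.7)
= 36.0 + (-9.7)
= 26.30

26.30


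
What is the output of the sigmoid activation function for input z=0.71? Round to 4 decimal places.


sigmoid(z) = 1 / (1 + exp(-z))
exp(-(0.71)) = exp(-0.71) = 0.4916
1 + 0.4916 = 1.4916
1 / 1.4916 = 0.6704

0.6704


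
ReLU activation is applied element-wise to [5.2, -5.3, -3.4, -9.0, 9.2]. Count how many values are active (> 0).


ReLU(x) = max(0, x) for each element:
ReLU(5.2) = 5.2
ReLU(-5.3) = 0
ReLU(-3.4) = 0
ReLU(-9.0) = 0
ReLU(9.2) = 9.2
Active neurons (>0): 2

2


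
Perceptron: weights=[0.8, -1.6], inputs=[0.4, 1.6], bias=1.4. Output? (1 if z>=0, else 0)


z = w . x + b
= 0.8*0.4 + -1.6*1.6 + 1.4
= 0.32 + -2.56 + 1.4
= -2.24 + 1.4
= -0.84
Since z = -0.84 < 0, output = 0

0


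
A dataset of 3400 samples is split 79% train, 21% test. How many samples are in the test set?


Train samples = 3400 * 79% = 2686
Test samples = 3400 - 2686
= 714

714


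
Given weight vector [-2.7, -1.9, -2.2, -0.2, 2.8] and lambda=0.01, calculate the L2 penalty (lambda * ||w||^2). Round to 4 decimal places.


Squaring each weight:
(-2.7)^2 = 7.29
(-1.9)^2 = 3.61
(-2.2)^2 = 4.84
(-0.2)^2 = 0.04
2.8^2 = 7.84
Sum of squares = 23.62
Penalty = 0.01 * 23.62 = 0.2362

0.2362


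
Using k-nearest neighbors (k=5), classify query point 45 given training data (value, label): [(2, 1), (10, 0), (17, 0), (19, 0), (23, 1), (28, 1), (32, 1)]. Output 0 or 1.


Distances from query 45:
Point 32 (class 1): distance = 13
Point 28 (class 1): distance = 17
Point 23 (class 1): distance = 22
Point 19 (class 0): distance = 26
Point 17 (class 0): distance = 28
K=5 nearest neighbors: classes = [1, 1, 1, 0, 0]
Votes for class 1: 3 / 5
Majority vote => class 1

1


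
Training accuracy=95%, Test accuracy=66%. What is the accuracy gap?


Gap = train_accuracy - test_accuracy
= 95 - 66
= 29%
This large gap strongly indicates overfitting.

29


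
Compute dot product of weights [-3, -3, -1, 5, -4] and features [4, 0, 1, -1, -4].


Element-wise products:
-3 * 4 = -12
-3 * 0 = 0
-1 * 1 = -1
5 * -1 = -5
-4 * -4 = 16
Sum = -12 + 0 + -1 + -5 + 16
= -2

-2


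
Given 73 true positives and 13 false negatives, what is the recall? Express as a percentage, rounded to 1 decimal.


Recall = TP / (TP + FN) * 100
= 73 / (73 + 13)
= 73 / 86
= 0.8488
= 84.9%

84.9


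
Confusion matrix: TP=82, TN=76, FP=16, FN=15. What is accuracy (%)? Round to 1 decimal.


Accuracy = (TP + TN) / (TP + TN + FP + FN) * 100
= (82 + 76) / (82 + 76 + 16 + 15)
= 158 / 189
= 0.836
= 83.6%

83.6


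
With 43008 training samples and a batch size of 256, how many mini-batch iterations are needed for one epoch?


Iterations per epoch = dataset_size / batch_size
= 43008 / 256
= 168

168


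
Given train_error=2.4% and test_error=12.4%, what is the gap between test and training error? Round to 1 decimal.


Generalization gap = test_error - train_error
= 12.4 - 2.4
= 10.0%
A moderate gap.

10.0


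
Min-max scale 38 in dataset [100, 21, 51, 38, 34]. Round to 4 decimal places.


Min = 21, Max = 100
Range = 100 - 21 = 79
Scaled = (x - min) / (max - min)
= (38 - 21) / 79
= 17 / 79
= 0.2152

0.2152


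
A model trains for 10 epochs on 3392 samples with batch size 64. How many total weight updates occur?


Iterations per epoch = 3392 / 64 = 53
Total updates = iterations_per_epoch * epochs
= 53 * 10
= 530

530


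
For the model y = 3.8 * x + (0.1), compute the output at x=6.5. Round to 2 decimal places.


y = 3.8 * 6.5 + (0.1)
= 24.7 + (0.1)
= 24.80

24.80


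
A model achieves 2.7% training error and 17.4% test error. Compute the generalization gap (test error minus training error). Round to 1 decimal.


Generalization gap = test_error - train_error
= 17.4 - 2.7
= 14.7%
A large gap suggests overfitting.

14.7


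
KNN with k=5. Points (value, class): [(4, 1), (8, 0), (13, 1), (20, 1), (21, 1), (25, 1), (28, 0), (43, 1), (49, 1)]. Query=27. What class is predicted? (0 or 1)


Distances from query 27:
Point 28 (class 0): distance = 1
Point 25 (class 1): distance = 2
Point 21 (class 1): distance = 6
Point 20 (class 1): distance = 7
Point 13 (class 1): distance = 14
K=5 nearest neighbors: classes = [0, 1, 1, 1, 1]
Votes for class 1: 4 / 5
Majority vote => class 1

1


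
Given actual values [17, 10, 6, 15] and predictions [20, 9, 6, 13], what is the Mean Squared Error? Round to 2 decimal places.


Differences: [-3, 1, 0, 2]
Squared errors: [9, 1, 0, 4]
Sum of squared errors = 14
MSE = 14 / 4 = 3.50

3.50


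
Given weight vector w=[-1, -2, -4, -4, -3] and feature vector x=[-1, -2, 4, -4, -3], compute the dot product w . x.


Element-wise products:
-1 * -1 = 1
-2 * -2 = 4
-4 * 4 = -16
-4 * -4 = 16
-3 * -3 = 9
Sum = 1 + 4 + -16 + 16 + 9
= 14

14


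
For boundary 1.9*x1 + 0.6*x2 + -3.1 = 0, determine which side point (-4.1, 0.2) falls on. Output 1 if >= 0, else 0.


Compute 1.9 * -4.1 + 0.6 * 0.2 + -3.1
= -7.79 + 0.12 + -3.1
= -10.77
Since -10.77 < 0, the point is on the negative side.

0


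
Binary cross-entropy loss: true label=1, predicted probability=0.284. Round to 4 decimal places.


For y=1: Loss = -log(p)
= -log(0.284)
= -(-1.2588)
= 1.2588

1.2588


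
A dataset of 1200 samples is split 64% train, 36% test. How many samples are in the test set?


Train samples = 1200 * 64% = 768
Test samples = 1200 - 768
= 432

432


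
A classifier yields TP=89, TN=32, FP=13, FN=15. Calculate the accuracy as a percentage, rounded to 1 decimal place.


Accuracy = (TP + TN) / (TP + TN + FP + FN) * 100
= (89 + 32) / (89 + 32 + 13 + 15)
= 121 / 149
= 0.8121
= 81.2%

81.2


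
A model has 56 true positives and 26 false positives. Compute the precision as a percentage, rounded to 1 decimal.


Precision = TP / (TP + FP) * 100
= 56 / (56 + 26)
= 56 / 82
= 0.6829
= 68.3%

68.3


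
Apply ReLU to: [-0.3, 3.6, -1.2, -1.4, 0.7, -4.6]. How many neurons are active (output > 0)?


ReLU(x) = max(0, x) for each element:
ReLU(-0.3) = 0
ReLU(3.6) = 3.6
ReLU(-1.2) = 0
ReLU(-1.4) = 0
ReLU(0.7) = 0.7
ReLU(-4.6) = 0
Active neurons (>0): 2

2


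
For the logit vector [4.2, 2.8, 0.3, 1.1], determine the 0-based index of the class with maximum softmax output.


Softmax is a monotonic transformation, so it preserves the argmax.
We need to find the index of the maximum logit.
Index 0: 4.2
Index 1: 2.8
Index 2: 0.3
Index 3: 1.1
Maximum logit = 4.2 at index 0

0


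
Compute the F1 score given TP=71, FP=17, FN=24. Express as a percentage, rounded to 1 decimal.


Precision = TP / (TP + FP) = 71 / 88 = 0.8068
Recall = TP / (TP + FN) = 71 / 95 = 0.7474
F1 = 2 * P * R / (P + R)
= 2 * 0.8068 * 0.7474 / (0.8068 + 0.7474)
= 1.206 / 1.5542
= 0.776
As percentage: 77.6%

77.6


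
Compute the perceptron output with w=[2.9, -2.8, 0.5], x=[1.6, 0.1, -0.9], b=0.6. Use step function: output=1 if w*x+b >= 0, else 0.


z = w . x + b
= 2.9*1.6 + -2.8*0.1 + 0.5*-0.9 + 0.6
= 4.64 + -0.28 + -0.45 + 0.6
= 3.91 + 0.6
= 4.51
Since z = 4.51 >= 0, output = 1

1


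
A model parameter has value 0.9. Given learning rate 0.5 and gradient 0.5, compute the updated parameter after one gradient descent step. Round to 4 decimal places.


w_new = w_old - lr * gradient
= 0.9 - 0.5 * 0.5
= 0.9 - (0.25)
= 0.6500

0.6500


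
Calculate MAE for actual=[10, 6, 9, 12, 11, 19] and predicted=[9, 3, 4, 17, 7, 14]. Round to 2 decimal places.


Absolute errors: [1, 3, 5, 5, 4, 5]
Sum of absolute errors = 23
MAE = 23 / 6 = 3.83

3.83


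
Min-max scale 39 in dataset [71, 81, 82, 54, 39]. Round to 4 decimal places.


Min = 39, Max = 82
Range = 82 - 39 = 43
Scaled = (x - min) / (max - min)
= (39 - 39) / 43
= 0 / 43
= 0.0000

0.0000


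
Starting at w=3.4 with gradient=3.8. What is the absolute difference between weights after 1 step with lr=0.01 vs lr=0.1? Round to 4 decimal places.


With lr=0.01: w_new = 3.4 - 0.01 * 3.8 = 3.362
With lr=0.1: w_new = 3.4 - 0.1 * 3.8 = 3.02
Absolute difference = |3.362 - 3.02|
= 0.3420

0.3420


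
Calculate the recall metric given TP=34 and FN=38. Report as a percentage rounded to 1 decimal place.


Recall = TP / (TP + FN) * 100
= 34 / (34 + 38)
= 34 / 72
= 0.4722
= 47.2%

47.2


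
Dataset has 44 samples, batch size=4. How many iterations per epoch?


Iterations per epoch = dataset_size / batch_size
= 44 / 4
= 11

11


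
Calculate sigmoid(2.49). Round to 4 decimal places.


sigmoid(z) = 1 / (1 + exp(-z))
exp(-(2.49)) = exp(-2.49) = 0.0829
1 + 0.0829 = 1.0829
1 / 1.0829 = 0.9234

0.9234


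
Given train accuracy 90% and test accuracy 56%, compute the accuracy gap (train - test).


Gap = train_accuracy - test_accuracy
= 90 - 56
= 34%
This large gap strongly indicates overfitting.

34


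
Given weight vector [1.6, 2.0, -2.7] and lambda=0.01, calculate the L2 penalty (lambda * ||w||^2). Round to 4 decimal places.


Squaring each weight:
1.6^2 = 2.56
2.0^2 = 4.0
(-2.7)^2 = 7.29
Sum of squares = 13.85
Penalty = 0.01 * 13.85 = 0.1385

0.1385


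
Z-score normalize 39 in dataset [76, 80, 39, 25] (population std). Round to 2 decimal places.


Mean = (76 + 80 + 39 + 25) / 4 = 55.0
Variance = sum((x_i - mean)^2) / n = 555.5
Std = sqrt(555.5) = 23.569
Z = (x - mean) / std
= (39 - 55.0) / 23.569
= -16.0 / 23.569
= -0.68

-0.68


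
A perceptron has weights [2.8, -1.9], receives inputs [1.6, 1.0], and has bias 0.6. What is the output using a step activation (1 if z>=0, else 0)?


z = w . x + b
= 2.8*1.6 + -1.9*1.0 + 0.6
= 4.48 + -1.9 + 0.6
= 2.58 + 0.6
= 3.18
Since z = 3.18 >= 0, output = 1

1


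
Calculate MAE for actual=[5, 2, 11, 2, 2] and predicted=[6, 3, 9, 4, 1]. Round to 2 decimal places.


Absolute errors: [1, 1, 2, 2, 1]
Sum of absolute errors = 7
MAE = 7 / 5 = 1.40

1.40


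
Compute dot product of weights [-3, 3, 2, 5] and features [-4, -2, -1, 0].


Element-wise products:
-3 * -4 = 12
3 * -2 = -6
2 * -1 = -2
5 * 0 = 0
Sum = 12 + -6 + -2 + 0
= 4

4


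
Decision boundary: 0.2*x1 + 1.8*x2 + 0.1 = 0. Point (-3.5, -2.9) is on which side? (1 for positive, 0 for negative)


Compute 0.2 * -3.5 + 1.8 * -2.9 + 0.1
= -0.7 + -5.22 + 0.1
= -5.82
Since -5.82 < 0, the point is on the negative side.

0


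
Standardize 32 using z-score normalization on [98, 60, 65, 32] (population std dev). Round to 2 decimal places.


Mean = (98 + 60 + 65 + 32) / 4 = 63.75
Variance = sum((x_i - mean)^2) / n = 549.1875
Std = sqrt(549.1875) = 23.4347
Z = (x - mean) / std
= (32 - 63.75) / 23.4347
= -31.75 / 23.4347
= -1.35

-1.35


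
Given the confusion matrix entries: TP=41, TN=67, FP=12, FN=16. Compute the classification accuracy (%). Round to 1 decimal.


Accuracy = (TP + TN) / (TP + TN + FP + FN) * 100
= (41 + 67) / (41 + 67 + 12 + 16)
= 108 / 136
= 0.7941
= 79.4%

79.4


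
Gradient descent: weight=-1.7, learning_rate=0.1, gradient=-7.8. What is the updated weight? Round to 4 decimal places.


w_new = w_old - lr * gradient
= -1.7 - 0.1 * -7.8
= -1.7 - (-0.78)
= -0.9200

-0.9200


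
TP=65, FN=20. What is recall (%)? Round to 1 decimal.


Recall = TP / (TP + FN) * 100
= 65 / (65 + 20)
= 65 / 85
= 0.7647
= 76.5%

76.5


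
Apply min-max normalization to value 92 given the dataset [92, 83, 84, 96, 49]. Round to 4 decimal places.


Min = 49, Max = 96
Range = 96 - 49 = 47
Scaled = (x - min) / (max - min)
= (92 - 49) / 47
= 43 / 47
= 0.9149

0.9149


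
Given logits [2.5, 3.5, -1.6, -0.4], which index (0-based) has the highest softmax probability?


Softmax is a monotonic transformation, so it preserves the argmax.
We need to find the index of the maximum logit.
Index 0: 2.5
Index 1: 3.5
Index 2: -1.6
Index 3: -0.4
Maximum logit = 3.5 at index 1

1


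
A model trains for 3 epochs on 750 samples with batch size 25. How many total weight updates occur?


Iterations per epoch = 750 / 25 = 30
Total updates = iterations_per_epoch * epochs
= 30 * 3
= 90

90


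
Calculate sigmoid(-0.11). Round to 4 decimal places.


sigmoid(z) = 1 / (1 + exp(-z))
exp(-(-0.11)) = exp(0.11) = 1.1163
1 + 1.1163 = 2.1163
1 / 2.1163 = 0.4725

0.4725


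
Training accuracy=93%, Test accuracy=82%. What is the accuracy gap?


Gap = train_accuracy - test_accuracy
= 93 - 82
= 11%
This gap suggests the model is overfitting.

11


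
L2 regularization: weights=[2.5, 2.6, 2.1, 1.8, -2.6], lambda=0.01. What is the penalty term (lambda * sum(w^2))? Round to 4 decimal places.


Squaring each weight:
2.5^2 = 6.25
2.6^2 = 6.76
2.1^2 = 4.41
1.8^2 = 3.24
(-2.6)^2 = 6.76
Sum of squares = 27.42
Penalty = 0.01 * 27.42 = 0.2742

0.2742


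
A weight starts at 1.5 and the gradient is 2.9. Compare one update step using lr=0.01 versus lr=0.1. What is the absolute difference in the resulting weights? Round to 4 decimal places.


With lr=0.01: w_new = 1.5 - 0.01 * 2.9 = 1.471
With lr=0.1: w_new = 1.5 - 0.1 * 2.9 = 1.21
Absolute difference = |1.471 - 1.21|
= 0.2610

0.2610


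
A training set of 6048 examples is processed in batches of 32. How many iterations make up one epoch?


Iterations per epoch = dataset_size / batch_size
= 6048 / 32
= 189

189


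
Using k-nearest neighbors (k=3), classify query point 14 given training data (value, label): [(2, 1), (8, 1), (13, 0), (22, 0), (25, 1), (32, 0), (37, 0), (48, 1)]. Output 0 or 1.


Distances from query 14:
Point 13 (class 0): distance = 1
Point 8 (class 1): distance = 6
Point 22 (class 0): distance = 8
K=3 nearest neighbors: classes = [0, 1, 0]
Votes for class 1: 1 / 3
Majority vote => class 0

0


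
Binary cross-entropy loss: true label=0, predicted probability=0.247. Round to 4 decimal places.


For y=0: Loss = -log(1-p)
= -log(1 - 0.247)
= -log(0.753)
= -(-0.2837)
= 0.2837

0.2837


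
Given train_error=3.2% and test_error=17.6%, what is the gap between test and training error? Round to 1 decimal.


Generalization gap = test_error - train_error
= 17.6 - 3.2
= 14.4%
A large gap suggests overfitting.

14.4


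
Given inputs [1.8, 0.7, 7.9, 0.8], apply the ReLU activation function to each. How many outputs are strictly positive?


ReLU(x) = max(0, x) for each element:
ReLU(1.8) = 1.8
ReLU(0.7) = 0.7
ReLU(7.9) = 7.9
ReLU(0.8) = 0.8
Active neurons (>0): 4

4


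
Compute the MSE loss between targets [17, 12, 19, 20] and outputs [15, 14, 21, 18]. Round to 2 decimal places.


Differences: [2, -2, -2, 2]
Squared errors: [4, 4, 4, 4]
Sum of squared errors = 16
MSE = 16 / 4 = 4.00

4.00
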